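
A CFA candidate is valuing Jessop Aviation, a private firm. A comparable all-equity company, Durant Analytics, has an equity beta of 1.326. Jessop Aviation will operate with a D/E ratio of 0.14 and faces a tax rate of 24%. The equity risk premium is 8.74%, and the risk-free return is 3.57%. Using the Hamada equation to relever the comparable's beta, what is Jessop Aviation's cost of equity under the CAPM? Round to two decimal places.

16.39%

β_L = β_U × [1 + (1 − t)(D/E)] = 1.326 × [1 + (1 − 0.24) × 0.14]
    = 1.326 × [1 + 0.76 × 0.14] = 1.326 × 1.1064 = 1.4671
E(R) = R_f + β_L × MRP = 3.57% + 1.4671 × 8.74% = 16.39%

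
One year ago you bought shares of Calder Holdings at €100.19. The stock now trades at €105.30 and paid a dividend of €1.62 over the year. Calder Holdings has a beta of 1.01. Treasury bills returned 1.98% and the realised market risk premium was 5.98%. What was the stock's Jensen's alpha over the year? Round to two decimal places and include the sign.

Realised HPR = (P1 + D1 − P0) / P0 = (105.30 + 1.62 − 100.19) / 100.19 = 6.73 / 100.19 = 6.7172%
CAPM required = R_f + β·MRP = 1.98% + 1.01 × 5.98% = 8.0198%
α = realised − required = 6.7172% − 8.0198% = -1.30%

-1.30%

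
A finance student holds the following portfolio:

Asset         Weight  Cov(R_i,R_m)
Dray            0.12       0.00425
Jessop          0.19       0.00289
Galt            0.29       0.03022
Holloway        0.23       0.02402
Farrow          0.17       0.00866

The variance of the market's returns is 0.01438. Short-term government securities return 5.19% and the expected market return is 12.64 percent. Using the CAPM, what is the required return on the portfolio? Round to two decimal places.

13.90%

β_Dray = 0.00425 / 0.01438 = 0.2955
β_Jessop = 0.00289 / 0.01438 = 0.2010
β_Galt = 0.03022 / 0.01438 = 2.1015
β_Holloway = 0.02402 / 0.01438 = 1.6704
β_Farrow = 0.00866 / 0.01438 = 0.6022
β_P = Σ w_i β_i = 0.12×0.2955 + 0.19×0.2010 + 0.29×2.1015 + 0.23×1.6704 + 0.17×0.6022 = 1.1697
MRP = 12.64% − 5.19% = 7.45%
E(R_P) = R_f + β_P × MRP = 5.19% + 1.1697 × 7.45% = 13.90%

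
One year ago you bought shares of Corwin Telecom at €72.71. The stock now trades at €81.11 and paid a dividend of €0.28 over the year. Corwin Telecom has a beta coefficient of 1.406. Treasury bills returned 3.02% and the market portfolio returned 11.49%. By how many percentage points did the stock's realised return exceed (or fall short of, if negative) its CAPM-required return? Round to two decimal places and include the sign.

-2.99%

Realised HPR = (P1 + D1 − P0) / P0 = (81.11 + 0.28 − 72.71) / 72.71 = 8.68 / 72.71 = 11.9378%
MRP = 11.49% − 3.02% = 8.47%
CAPM required = R_f + β·MRP = 3.02% + 1.406 × 8.47% = 14.92882%
α = realised − required = 11.9378% − 14.92882% = -2.99%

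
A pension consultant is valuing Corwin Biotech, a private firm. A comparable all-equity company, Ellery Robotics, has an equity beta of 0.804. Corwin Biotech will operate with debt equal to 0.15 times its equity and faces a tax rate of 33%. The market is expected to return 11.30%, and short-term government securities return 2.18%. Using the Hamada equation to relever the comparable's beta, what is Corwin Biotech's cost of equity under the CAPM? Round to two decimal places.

10.25%

β_L = β_U × [1 + (1 − t)(D/E)] = 0.804 × [1 + (1 − 0.33) × 0.15]
    = 0.804 × [1 + 0.67 × 0.15] = 0.804 × 1.1005 = 0.8848
MRP = 11.30% − 2.18% = 9.12%
E(R) = R_f + β_L × MRP = 2.18% + 0.8848 × 9.12% = 10.25%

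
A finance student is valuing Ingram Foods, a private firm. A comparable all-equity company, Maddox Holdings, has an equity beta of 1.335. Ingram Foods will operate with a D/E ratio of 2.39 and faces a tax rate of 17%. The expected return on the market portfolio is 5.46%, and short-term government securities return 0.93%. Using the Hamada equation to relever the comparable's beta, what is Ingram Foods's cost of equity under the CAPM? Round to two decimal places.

β_L = β_U × [1 + (1 − t)(D/E)] = 1.335 × [1 + (1 − 0.17) × 2.39]
    = 1.335 × [1 + 0.83 × 2.39] = 1.335 × 2.9837 = 3.9832
MRP = 5.46% − 0.93% = 4.53%
E(R) = R_f + β_L × MRP = 0.93% + 3.9832 × 4.53% = 18.97%

18.97%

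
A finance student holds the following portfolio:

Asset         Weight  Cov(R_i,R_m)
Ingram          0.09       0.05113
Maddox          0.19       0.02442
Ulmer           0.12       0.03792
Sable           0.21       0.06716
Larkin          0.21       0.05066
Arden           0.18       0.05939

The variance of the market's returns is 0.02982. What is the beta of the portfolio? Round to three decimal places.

1.651

β_Ingram = 0.05113 / 0.02982 = 1.7146
β_Maddox = 0.02442 / 0.02982 = 0.8189
β_Ulmer = 0.03792 / 0.02982 = 1.2716
β_Sable = 0.06716 / 0.02982 = 2.2522
β_Larkin = 0.05066 / 0.02982 = 1.6989
β_Arden = 0.05939 / 0.02982 = 1.9916
β_P = Σ w_i β_i = 0.09×1.7146 + 0.19×0.8189 + 0.12×1.2716 + 0.21×2.2522 + 0.21×1.6989 + 0.18×1.9916 = 1.6507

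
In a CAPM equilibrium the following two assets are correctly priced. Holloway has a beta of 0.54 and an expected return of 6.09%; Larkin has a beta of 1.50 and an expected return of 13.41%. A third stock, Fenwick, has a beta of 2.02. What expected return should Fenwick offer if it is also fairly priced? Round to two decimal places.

17.38%

MRP (SML slope) = (13.41% − 6.09%) / (1.50 − 0.54) = 7.32% / 0.96 = 7.6250%
R_f (intercept) = 6.09% − 0.54 × 7.6250% = 1.9725%
E(R_Fenwick) = R_f + β × MRP = 1.9725% + 2.02 × 7.6250% = 17.38%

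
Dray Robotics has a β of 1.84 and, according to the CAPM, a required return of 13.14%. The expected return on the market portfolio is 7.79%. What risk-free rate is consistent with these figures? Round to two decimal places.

1.42%

E(R) = R_f + β(E(R_m) − R_f) = R_f(1 − β) + β·E(R_m)
13.14% = R_f × (1 − 1.84) + 1.84 × 7.79%
13.14% = R_f × -0.84 + 14.3336%
R_f = (13.14% − 14.3336%) / -0.84 = 1.42%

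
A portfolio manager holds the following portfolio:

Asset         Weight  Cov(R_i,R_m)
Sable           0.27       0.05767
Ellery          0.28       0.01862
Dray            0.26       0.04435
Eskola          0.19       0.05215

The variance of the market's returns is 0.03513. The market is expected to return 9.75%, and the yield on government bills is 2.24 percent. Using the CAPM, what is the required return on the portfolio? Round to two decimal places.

11.27%

β_Sable = 0.05767 / 0.03513 = 1.6416
β_Ellery = 0.01862 / 0.03513 = 0.5300
β_Dray = 0.04435 / 0.03513 = 1.2625
β_Eskola = 0.05215 / 0.03513 = 1.4845
β_P = Σ w_i β_i = 0.27×1.6416 + 0.28×0.5300 + 0.26×1.2625 + 0.19×1.4845 = 1.2019
MRP = 9.75% − 2.24% = 7.51%
E(R_P) = R_f + β_P × MRP = 2.24% + 1.2019 × 7.51% = 11.27%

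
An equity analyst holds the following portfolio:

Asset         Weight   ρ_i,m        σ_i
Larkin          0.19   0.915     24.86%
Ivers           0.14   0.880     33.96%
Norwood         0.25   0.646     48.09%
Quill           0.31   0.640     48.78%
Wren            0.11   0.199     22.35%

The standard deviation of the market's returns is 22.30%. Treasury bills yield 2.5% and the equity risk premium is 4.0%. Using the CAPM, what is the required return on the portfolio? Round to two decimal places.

7.24%

β_Larkin = 0.915 × 24.86% / 22.30% = 1.0200
β_Ivers = 0.880 × 33.96% / 22.30% = 1.3401
β_Norwood = 0.646 × 48.09% / 22.30% = 1.3931
β_Quill = 0.640 × 48.78% / 22.30% = 1.4000
β_Wren = 0.199 × 22.35% / 22.30% = 0.1994
β_P = Σ w_i β_i = 0.19×1.0200 + 0.14×1.3401 + 0.25×1.3931 + 0.31×1.4000 + 0.11×0.1994 = 1.1856
E(R_P) = R_f + β_P × MRP = 2.5% + 1.1856 × 4.0% = 7.24%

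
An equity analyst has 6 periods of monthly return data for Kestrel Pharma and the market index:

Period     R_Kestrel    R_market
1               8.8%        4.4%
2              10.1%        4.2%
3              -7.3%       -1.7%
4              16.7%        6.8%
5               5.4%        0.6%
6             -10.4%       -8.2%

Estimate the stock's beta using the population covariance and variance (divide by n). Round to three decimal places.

Mean R_i = (8.8 + 10.1 − 7.3 + 16.7 + 5.4 − 10.4) / 6 = 3.8833%
Mean R_m = (4.4 + 4.2 − 1.7 + 6.8 + 0.6 − 8.2) / 6 = 1.0167%
Σ(R_i − R̄_i)(R_m − R̄_m) = 271.9417  ⇒  Cov = 271.9417 / 6 = 45.3236
Σ(R_m − R̄_m)² = 147.5283  ⇒  Var(R_m) = 147.5283 / 6 = 24.5881
β = Cov / Var(R_m) = 45.3236 / 24.5881 = 1.8433

1.843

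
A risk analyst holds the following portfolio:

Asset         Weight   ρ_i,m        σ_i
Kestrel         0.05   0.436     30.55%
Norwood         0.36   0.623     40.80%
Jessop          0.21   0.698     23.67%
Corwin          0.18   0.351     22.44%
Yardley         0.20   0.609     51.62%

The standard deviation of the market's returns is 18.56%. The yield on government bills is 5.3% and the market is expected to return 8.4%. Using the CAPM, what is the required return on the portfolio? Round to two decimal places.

β_Kestrel = 0.436 × 30.55% / 18.56% = 0.7177
β_Norwood = 0.623 × 40.80% / 18.56% = 1.3695
β_Jessop = 0.698 × 23.67% / 18.56% = 0.8902
β_Corwin = 0.351 × 22.44% / 18.56% = 0.4244
β_Yardley = 0.609 × 51.62% / 18.56% = 1.6938
β_P = Σ w_i β_i = 0.05×0.7177 + 0.36×1.3695 + 0.21×0.8902 + 0.18×0.4244 + 0.20×1.6938 = 1.1310
MRP = 8.4% − 5.3% = 3.10%
E(R_P) = R_f + β_P × MRP = 5.3% + 1.1310 × 3.1% = 8.81%

8.81%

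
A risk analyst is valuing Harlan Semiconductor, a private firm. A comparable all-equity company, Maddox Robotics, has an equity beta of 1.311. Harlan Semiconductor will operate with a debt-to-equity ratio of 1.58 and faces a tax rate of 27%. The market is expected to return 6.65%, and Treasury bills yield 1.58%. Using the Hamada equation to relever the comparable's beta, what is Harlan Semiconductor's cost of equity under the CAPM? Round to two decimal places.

15.89%

β_L = β_U × [1 + (1 − t)(D/E)] = 1.311 × [1 + (1 − 0.27) × 1.58]
    = 1.311 × [1 + 0.73 × 1.58] = 1.311 × 2.1534 = 2.8231
MRP = 6.65% − 1.58% = 5.07%
E(R) = R_f + β_L × MRP = 1.58% + 2.8231 × 5.07% = 15.89%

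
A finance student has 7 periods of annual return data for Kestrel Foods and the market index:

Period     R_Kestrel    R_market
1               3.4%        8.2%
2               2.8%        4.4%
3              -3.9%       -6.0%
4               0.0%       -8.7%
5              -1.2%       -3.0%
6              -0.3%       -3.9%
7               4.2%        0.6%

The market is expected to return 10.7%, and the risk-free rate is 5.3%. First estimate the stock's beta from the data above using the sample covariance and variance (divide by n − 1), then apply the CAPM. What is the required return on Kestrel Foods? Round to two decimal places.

7.25%

Mean R_i = (3.4 + 2.8 − 3.9 + 0.0 − 1.2 − 0.3 + 4.2) / 7 = 0.7143%
Mean R_m = (8.2 + 4.4 − 6.0 − 8.7 − 3.0 − 3.9 + 0.6) / 7 = -1.2000%
Σ(R_i − R̄_i)(R_m − R̄_m) = 76.8900  ⇒  Cov = 76.8900 / 6 = 12.8150
Σ(R_m − R̄_m)² = 212.7800  ⇒  Var(R_m) = 212.7800 / 6 = 35.4633
β = Cov / Var(R_m) = 12.8150 / 35.4633 = 0.3614
MRP = 10.7% − 5.3% = 5.40%
E(R) = R_f + β × MRP = 5.3% + 0.3614 × 5.4% = 7.25%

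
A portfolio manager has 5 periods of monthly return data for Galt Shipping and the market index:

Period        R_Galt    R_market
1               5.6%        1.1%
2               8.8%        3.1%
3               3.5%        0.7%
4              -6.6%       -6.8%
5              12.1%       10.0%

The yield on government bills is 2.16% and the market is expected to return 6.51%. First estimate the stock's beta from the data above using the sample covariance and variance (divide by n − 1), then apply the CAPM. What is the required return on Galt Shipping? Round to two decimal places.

Mean R_i = (5.6 + 8.8 + 3.5 − 6.6 + 12.1) / 5 = 4.6800%
Mean R_m = (1.1 + 3.1 + 0.7 − 6.8 + 10.0) / 5 = 1.6200%
Σ(R_i − R̄_i)(R_m − R̄_m) = 163.8620  ⇒  Cov = 163.8620 / 4 = 40.9655
Σ(R_m − R̄_m)² = 144.4280  ⇒  Var(R_m) = 144.4280 / 4 = 36.1070
β = Cov / Var(R_m) = 40.9655 / 36.1070 = 1.1346
MRP = 6.51% − 2.16% = 4.35%
E(R) = R_f + β × MRP = 2.16% + 1.1346 × 4.35% = 7.10%

7.10%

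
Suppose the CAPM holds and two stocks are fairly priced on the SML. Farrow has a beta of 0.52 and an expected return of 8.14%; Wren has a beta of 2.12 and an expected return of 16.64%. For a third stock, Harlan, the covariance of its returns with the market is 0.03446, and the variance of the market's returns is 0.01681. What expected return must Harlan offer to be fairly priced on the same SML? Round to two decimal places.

16.27%

MRP = (16.64% − 8.14%) / (2.12 − 0.52) = 5.3125%
R_f = 8.14% − 0.52 × 5.3125% = 5.3775%
β_Harlan = Cov / Var(R_m) = 0.03446 / 0.01681 = 2.0500
E(R_Harlan) = R_f + β × MRP = 5.3775% + 2.0500 × 5.3125% = 16.27%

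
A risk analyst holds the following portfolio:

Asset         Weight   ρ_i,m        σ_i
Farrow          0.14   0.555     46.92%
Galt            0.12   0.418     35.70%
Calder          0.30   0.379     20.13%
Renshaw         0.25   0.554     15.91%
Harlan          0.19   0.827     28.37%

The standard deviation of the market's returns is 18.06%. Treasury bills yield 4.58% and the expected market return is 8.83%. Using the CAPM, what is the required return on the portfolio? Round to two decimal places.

7.97%

β_Farrow = 0.555 × 46.92% / 18.06% = 1.4419
β_Galt = 0.418 × 35.70% / 18.06% = 0.8263
β_Calder = 0.379 × 20.13% / 18.06% = 0.4224
β_Renshaw = 0.554 × 15.91% / 18.06% = 0.4880
β_Harlan = 0.827 × 28.37% / 18.06% = 1.2991
β_P = Σ w_i β_i = 0.14×1.4419 + 0.12×0.8263 + 0.30×0.4224 + 0.25×0.4880 + 0.19×1.2991 = 0.7966
MRP = 8.83% − 4.58% = 4.25%
E(R_P) = R_f + β_P × MRP = 4.58% + 0.7966 × 4.25% = 7.97%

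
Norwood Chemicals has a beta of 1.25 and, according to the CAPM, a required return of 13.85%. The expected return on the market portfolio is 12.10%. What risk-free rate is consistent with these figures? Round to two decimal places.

E(R) = R_f + β(E(R_m) − R_f) = R_f(1 − β) + β·E(R_m)
13.85% = R_f × (1 − 1.25) + 1.25 × 12.10%
13.85% = R_f × -0.25 + 15.1250%
R_f = (13.85% − 15.1250%) / -0.25 = 5.10%

5.10%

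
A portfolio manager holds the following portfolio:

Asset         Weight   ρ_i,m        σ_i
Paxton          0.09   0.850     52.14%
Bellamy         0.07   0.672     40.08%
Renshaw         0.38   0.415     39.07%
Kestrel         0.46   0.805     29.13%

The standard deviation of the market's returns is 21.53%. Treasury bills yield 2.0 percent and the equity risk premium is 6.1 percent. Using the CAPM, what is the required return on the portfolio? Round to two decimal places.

8.47%

β_Paxton = 0.850 × 52.14% / 21.53% = 2.0585
β_Bellamy = 0.672 × 40.08% / 21.53% = 1.2510
β_Renshaw = 0.415 × 39.07% / 21.53% = 0.7531
β_Kestrel = 0.805 × 29.13% / 21.53% = 1.0892
β_P = Σ w_i β_i = 0.09×2.0585 + 0.07×1.2510 + 0.38×0.7531 + 0.46×1.0892 = 1.0600
E(R_P) = R_f + β_P × MRP = 2.0% + 1.0600 × 6.1% = 8.47%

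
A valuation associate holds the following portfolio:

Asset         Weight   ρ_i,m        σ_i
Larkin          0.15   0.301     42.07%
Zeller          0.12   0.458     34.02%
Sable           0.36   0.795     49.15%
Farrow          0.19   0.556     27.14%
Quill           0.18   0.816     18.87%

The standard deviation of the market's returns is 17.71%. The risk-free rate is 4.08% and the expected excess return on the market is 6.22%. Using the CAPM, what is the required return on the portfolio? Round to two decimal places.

12.32%

β_Larkin = 0.301 × 42.07% / 17.71% = 0.7150
β_Zeller = 0.458 × 34.02% / 17.71% = 0.8798
β_Sable = 0.795 × 49.15% / 17.71% = 2.2063
β_Farrow = 0.556 × 27.14% / 17.71% = 0.8521
β_Quill = 0.816 × 18.87% / 17.71% = 0.8694
β_P = Σ w_i β_i = 0.15×0.7150 + 0.12×0.8798 + 0.36×2.2063 + 0.19×0.8521 + 0.18×0.8694 = 1.3255
E(R_P) = R_f + β_P × MRP = 4.08% + 1.3255 × 6.22% = 12.32%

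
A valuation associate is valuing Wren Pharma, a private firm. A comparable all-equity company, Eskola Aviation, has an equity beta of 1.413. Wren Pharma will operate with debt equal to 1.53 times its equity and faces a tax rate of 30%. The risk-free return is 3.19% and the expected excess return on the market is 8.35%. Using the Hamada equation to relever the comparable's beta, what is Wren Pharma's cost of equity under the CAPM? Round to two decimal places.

β_L = β_U × [1 + (1 − t)(D/E)] = 1.413 × [1 + (1 − 0.30) × 1.53]
    = 1.413 × [1 + 0.70 × 1.53] = 1.413 × 2.0710 = 2.9263
E(R) = R_f + β_L × MRP = 3.19% + 2.9263 × 8.35% = 27.62%

27.62%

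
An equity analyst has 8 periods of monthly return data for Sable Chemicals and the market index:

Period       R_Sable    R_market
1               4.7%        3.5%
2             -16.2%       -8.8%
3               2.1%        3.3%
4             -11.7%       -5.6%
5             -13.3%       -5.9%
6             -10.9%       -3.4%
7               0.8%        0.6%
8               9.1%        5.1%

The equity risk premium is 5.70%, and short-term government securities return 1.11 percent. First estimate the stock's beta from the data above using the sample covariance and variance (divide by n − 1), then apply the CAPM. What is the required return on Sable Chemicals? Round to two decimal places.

Mean R_i = (4.7 − 16.2 + 2.1 − 11.7 − 13.3 − 10.9 + 0.8 + 9.1) / 8 = -4.4250%
Mean R_m = (3.5 − 8.8 + 3.3 − 5.6 − 5.9 − 3.4 + 0.6 + 5.1) / 8 = -1.4000%
Σ(R_i − R̄_i)(R_m − R̄_m) = 344.3200  ⇒  Cov = 344.3200 / 7 = 49.1886
Σ(R_m − R̄_m)² = 189.0000  ⇒  Var(R_m) = 189.0000 / 7 = 27.0000
β = Cov / Var(R_m) = 49.1886 / 27.0000 = 1.8218
E(R) = R_f + β × MRP = 1.11% + 1.8218 × 5.70% = 11.49%

11.49%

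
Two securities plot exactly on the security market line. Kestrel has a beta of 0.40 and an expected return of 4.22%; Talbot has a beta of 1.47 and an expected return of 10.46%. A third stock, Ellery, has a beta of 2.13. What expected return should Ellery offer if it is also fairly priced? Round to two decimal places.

MRP (SML slope) = (10.46% − 4.22%) / (1.47 − 0.40) = 6.24% / 1.07 = 5.8318%
R_f (intercept) = 4.22% − 0.40 × 5.8318% = 1.8873%
E(R_Ellery) = R_f + β × MRP = 1.8873% + 2.13 × 5.8318% = 14.31%

14.31%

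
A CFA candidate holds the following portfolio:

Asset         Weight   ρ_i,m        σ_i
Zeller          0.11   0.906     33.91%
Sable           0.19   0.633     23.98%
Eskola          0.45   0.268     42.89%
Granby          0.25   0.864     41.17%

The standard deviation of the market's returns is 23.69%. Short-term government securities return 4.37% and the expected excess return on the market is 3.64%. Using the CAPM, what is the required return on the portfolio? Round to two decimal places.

β_Zeller = 0.906 × 33.91% / 23.69% = 1.2969
β_Sable = 0.633 × 23.98% / 23.69% = 0.6407
β_Eskola = 0.268 × 42.89% / 23.69% = 0.4852
β_Granby = 0.864 × 41.17% / 23.69% = 1.5015
β_P = Σ w_i β_i = 0.11×1.2969 + 0.19×0.6407 + 0.45×0.4852 + 0.25×1.5015 = 0.8581
E(R_P) = R_f + β_P × MRP = 4.37% + 0.8581 × 3.64% = 7.49%

7.49%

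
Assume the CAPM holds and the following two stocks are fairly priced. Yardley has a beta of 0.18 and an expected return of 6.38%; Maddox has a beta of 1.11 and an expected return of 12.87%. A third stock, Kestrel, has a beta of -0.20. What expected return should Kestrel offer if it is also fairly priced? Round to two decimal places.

3.73%

MRP (SML slope) = (12.87% − 6.38%) / (1.11 − 0.18) = 6.49% / 0.93 = 6.9785%
R_f (intercept) = 6.38% − 0.18 × 6.9785% = 5.1239%
E(R_Kestrel) = R_f + β × MRP = 5.1239% + -0.20 × 6.9785% = 3.73%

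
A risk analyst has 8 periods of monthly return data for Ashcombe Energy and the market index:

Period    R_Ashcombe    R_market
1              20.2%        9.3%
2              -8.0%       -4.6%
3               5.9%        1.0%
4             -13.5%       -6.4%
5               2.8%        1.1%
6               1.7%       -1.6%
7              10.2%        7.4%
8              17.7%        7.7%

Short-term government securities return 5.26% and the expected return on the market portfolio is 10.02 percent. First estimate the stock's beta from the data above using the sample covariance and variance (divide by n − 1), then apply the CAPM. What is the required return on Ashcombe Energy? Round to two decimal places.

Mean R_i = (20.2 − 8.0 + 5.9 − 13.5 + 2.8 + 1.7 + 10.2 + 17.7) / 8 = 4.6250%
Mean R_m = (9.3 − 4.6 + 1.0 − 6.4 + 1.1 − 1.6 + 7.4 + 7.7) / 8 = 1.7375%
Σ(R_i − R̄_i)(R_m − R̄_m) = 464.8025  ⇒  Cov = 464.8025 / 7 = 66.4004
Σ(R_m − R̄_m)² = 243.2788  ⇒  Var(R_m) = 243.2788 / 7 = 34.7541
β = Cov / Var(R_m) = 66.4004 / 34.7541 = 1.9106
MRP = 10.02% − 5.26% = 4.76%
E(R) = R_f + β × MRP = 5.26% + 1.9106 × 4.76% = 14.35%

14.35%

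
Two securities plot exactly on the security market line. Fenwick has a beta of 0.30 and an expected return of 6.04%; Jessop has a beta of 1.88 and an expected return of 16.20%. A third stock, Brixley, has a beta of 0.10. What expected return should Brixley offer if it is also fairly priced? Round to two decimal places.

MRP (SML slope) = (16.20% − 6.04%) / (1.88 − 0.30) = 10.16% / 1.58 = 6.4304%
R_f (intercept) = 6.04% − 0.30 × 6.4304% = 4.1109%
E(R_Brixley) = R_f + β × MRP = 4.1109% + 0.10 × 6.4304% = 4.75%

4.75%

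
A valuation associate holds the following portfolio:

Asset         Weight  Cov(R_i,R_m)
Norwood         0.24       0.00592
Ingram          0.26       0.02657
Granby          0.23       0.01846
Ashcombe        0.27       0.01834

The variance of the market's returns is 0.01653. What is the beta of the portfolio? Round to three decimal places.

β_Norwood = 0.00592 / 0.01653 = 0.3581
β_Ingram = 0.02657 / 0.01653 = 1.6074
β_Granby = 0.01846 / 0.01653 = 1.1168
β_Ashcombe = 0.01834 / 0.01653 = 1.1095
β_P = Σ w_i β_i = 0.24×0.3581 + 0.26×1.6074 + 0.23×1.1168 + 0.27×1.1095 = 1.0603

1.060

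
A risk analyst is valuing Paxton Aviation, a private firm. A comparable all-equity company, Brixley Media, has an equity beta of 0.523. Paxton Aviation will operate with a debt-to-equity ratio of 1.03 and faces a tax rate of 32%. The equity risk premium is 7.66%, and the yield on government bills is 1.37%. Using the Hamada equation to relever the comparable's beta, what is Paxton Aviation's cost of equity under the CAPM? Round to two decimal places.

β_L = β_U × [1 + (1 − t)(D/E)] = 0.523 × [1 + (1 − 0.32) × 1.03]
    = 0.523 × [1 + 0.68 × 1.03] = 0.523 × 1.7004 = 0.8893
E(R) = R_f + β_L × MRP = 1.37% + 0.8893 × 7.66% = 8.18%

8.18%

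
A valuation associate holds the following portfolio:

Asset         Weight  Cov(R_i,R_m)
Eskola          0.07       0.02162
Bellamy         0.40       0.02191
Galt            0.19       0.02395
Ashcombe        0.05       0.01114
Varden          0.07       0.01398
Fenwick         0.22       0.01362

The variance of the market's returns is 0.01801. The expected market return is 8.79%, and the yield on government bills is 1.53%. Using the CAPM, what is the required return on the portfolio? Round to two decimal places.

β_Eskola = 0.02162 / 0.01801 = 1.2004
β_Bellamy = 0.02191 / 0.01801 = 1.2165
β_Galt = 0.02395 / 0.01801 = 1.3298
β_Ashcombe = 0.01114 / 0.01801 = 0.6185
β_Varden = 0.01398 / 0.01801 = 0.7762
β_Fenwick = 0.01362 / 0.01801 = 0.7562
β_P = Σ w_i β_i = 0.07×1.2004 + 0.40×1.2165 + 0.19×1.3298 + 0.05×0.6185 + 0.07×0.7762 + 0.22×0.7562 = 1.0749
MRP = 8.79% − 1.53% = 7.26%
E(R_P) = R_f + β_P × MRP = 1.53% + 1.0749 × 7.26% = 9.33%

9.33%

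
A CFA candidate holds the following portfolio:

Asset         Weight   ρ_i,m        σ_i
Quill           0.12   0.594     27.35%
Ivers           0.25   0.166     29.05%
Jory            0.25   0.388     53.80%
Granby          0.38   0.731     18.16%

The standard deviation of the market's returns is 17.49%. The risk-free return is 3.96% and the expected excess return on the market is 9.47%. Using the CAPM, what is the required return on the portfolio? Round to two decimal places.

β_Quill = 0.594 × 27.35% / 17.49% = 0.9289
β_Ivers = 0.166 × 29.05% / 17.49% = 0.2757
β_Jory = 0.388 × 53.80% / 17.49% = 1.1935
β_Granby = 0.731 × 18.16% / 17.49% = 0.7590
β_P = Σ w_i β_i = 0.12×0.9289 + 0.25×0.2757 + 0.25×1.1935 + 0.38×0.7590 = 0.7672
E(R_P) = R_f + β_P × MRP = 3.96% + 0.7672 × 9.47% = 11.23%

11.23%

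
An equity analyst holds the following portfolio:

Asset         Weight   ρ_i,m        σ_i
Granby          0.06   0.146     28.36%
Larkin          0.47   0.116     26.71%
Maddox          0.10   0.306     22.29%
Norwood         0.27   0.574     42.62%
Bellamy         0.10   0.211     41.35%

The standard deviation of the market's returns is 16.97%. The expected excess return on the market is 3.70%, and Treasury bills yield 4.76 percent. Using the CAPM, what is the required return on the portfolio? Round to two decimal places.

β_Granby = 0.146 × 28.36% / 16.97% = 0.2440
β_Larkin = 0.116 × 26.71% / 16.97% = 0.1826
β_Maddox = 0.306 × 22.29% / 16.97% = 0.4019
β_Norwood = 0.574 × 42.62% / 16.97% = 1.4416
β_Bellamy = 0.211 × 41.35% / 16.97% = 0.5141
β_P = Σ w_i β_i = 0.06×0.2440 + 0.47×0.1826 + 0.10×0.4019 + 0.27×1.4416 + 0.10×0.5141 = 0.5813
E(R_P) = R_f + β_P × MRP = 4.76% + 0.5813 × 3.70% = 6.91%

6.91%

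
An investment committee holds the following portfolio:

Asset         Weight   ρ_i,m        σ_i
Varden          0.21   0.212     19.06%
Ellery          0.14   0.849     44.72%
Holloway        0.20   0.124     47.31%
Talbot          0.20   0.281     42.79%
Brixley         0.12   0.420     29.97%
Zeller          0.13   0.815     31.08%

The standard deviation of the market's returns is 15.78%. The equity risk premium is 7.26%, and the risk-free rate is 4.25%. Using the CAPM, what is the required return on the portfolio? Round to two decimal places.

10.94%

β_Varden = 0.212 × 19.06% / 15.78% = 0.2561
β_Ellery = 0.849 × 44.72% / 15.78% = 2.4060
β_Holloway = 0.124 × 47.31% / 15.78% = 0.3718
β_Talbot = 0.281 × 42.79% / 15.78% = 0.7620
β_Brixley = 0.420 × 29.97% / 15.78% = 0.7977
β_Zeller = 0.815 × 31.08% / 15.78% = 1.6052
β_P = Σ w_i β_i = 0.21×0.2561 + 0.14×2.4060 + 0.20×0.3718 + 0.20×0.7620 + 0.12×0.7977 + 0.13×1.6052 = 0.9218
E(R_P) = R_f + β_P × MRP = 4.25% + 0.9218 × 7.26% = 10.94%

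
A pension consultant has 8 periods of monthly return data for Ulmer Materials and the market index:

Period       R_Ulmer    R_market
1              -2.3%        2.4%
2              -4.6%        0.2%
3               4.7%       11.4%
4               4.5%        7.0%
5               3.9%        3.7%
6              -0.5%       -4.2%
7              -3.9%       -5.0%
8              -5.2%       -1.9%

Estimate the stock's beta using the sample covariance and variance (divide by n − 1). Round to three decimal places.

Mean R_i = (-2.3 − 4.6 + 4.7 + 4.5 + 3.9 − 0.5 − 3.9 − 5.2) / 8 = -0.4250%
Mean R_m = (2.4 + 0.2 + 11.4 + 7.0 + 3.7 − 4.2 − 5.0 − 1.9) / 8 = 1.7000%
Σ(R_i − R̄_i)(R_m − R̄_m) = 130.3300  ⇒  Cov = 130.3300 / 7 = 18.6186
Σ(R_m − R̄_m)² = 221.5800  ⇒  Var(R_m) = 221.5800 / 7 = 31.6543
β = Cov / Var(R_m) = 18.6186 / 31.6543 = 0.5882

0.588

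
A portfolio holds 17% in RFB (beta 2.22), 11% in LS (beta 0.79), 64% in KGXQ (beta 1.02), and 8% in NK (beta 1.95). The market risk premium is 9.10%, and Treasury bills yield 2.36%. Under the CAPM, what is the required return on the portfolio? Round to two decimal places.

β_P = Σ w_i β_i = 0.17×2.22 + 0.11×0.79 + 0.64×1.02 + 0.08×1.95 = 1.2731
E(R_P) = R_f + β_P × MRP = 2.36% + 1.2731 × 9.10% = 13.95%

13.95%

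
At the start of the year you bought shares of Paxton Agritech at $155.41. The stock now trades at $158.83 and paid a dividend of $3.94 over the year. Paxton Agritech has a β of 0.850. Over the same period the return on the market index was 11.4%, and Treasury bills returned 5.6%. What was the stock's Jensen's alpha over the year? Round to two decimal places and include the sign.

Realised HPR = (P1 + D1 − P0) / P0 = (158.83 + 3.94 − 155.41) / 155.41 = 7.36 / 155.41 = 4.7359%
MRP = 11.4% − 5.6% = 5.80%
CAPM required = R_f + β·MRP = 5.6% + 0.850 × 5.8% = 10.5300%
α = realised − required = 4.7359% − 10.5300% = -5.79%

-5.79%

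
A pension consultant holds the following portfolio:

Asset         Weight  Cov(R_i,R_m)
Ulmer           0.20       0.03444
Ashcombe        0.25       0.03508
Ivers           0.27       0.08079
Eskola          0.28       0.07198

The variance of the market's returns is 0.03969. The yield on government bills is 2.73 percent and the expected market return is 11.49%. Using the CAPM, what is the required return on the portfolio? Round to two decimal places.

β_Ulmer = 0.03444 / 0.03969 = 0.8677
β_Ashcombe = 0.03508 / 0.03969 = 0.8838
β_Ivers = 0.08079 / 0.03969 = 2.0355
β_Eskola = 0.07198 / 0.03969 = 1.8136
β_P = Σ w_i β_i = 0.20×0.8677 + 0.25×0.8838 + 0.27×2.0355 + 0.28×1.8136 = 1.4519
MRP = 11.49% − 2.73% = 8.76%
E(R_P) = R_f + β_P × MRP = 2.73% + 1.4519 × 8.76% = 15.45%

15.45%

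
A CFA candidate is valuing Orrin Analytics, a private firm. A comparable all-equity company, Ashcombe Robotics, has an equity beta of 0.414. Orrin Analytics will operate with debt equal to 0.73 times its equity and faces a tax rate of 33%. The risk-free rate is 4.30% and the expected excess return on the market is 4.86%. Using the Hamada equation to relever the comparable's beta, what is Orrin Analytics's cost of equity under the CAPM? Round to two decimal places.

β_L = β_U × [1 + (1 − t)(D/E)] = 0.414 × [1 + (1 − 0.33) × 0.73]
    = 0.414 × [1 + 0.67 × 0.73] = 0.414 × 1.4891 = 0.6165
E(R) = R_f + β_L × MRP = 4.30% + 0.6165 × 4.86% = 7.30%

7.30%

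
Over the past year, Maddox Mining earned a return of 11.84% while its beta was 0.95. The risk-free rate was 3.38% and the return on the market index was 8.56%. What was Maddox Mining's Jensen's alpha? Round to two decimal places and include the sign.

+3.54%

Market excess return = 8.56% − 3.38% = 5.18%
CAPM benchmark = R_f + β(R_m − R_f) = 3.38% + 0.95 × 5.18% = 8.3010%
α = actual − benchmark = 11.84% − 8.3010% = +3.54%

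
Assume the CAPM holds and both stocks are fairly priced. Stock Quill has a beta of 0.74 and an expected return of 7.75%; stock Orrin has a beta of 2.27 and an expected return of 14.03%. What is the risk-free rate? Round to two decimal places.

Both satisfy E(R) = R_f + β·MRP, so the slope of the SML is
MRP = (14.03% − 7.75%) / (2.27 − 0.74) = 6.28% / 1.53 = 4.1046%
R_f = E(R_Quill) − β_Quill·MRP = 7.75% − 0.74 × 4.1046% = 4.7126%

4.71%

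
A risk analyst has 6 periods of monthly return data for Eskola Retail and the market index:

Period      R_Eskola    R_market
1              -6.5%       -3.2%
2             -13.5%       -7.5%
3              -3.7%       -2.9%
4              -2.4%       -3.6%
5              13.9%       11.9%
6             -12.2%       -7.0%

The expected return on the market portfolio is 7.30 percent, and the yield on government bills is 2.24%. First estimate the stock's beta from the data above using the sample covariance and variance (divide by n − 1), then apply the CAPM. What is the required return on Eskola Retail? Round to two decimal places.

9.08%

Mean R_i = (-6.5 − 13.5 − 3.7 − 2.4 + 13.9 − 12.2) / 6 = -4.0667%
Mean R_m = (-3.2 − 7.5 − 2.9 − 3.6 + 11.9 − 7.0) / 6 = -2.0500%
Σ(R_i − R̄_i)(R_m − R̄_m) = 342.2100  ⇒  Cov = 342.2100 / 5 = 68.4420
Σ(R_m − R̄_m)² = 253.2550  ⇒  Var(R_m) = 253.2550 / 5 = 50.6510
β = Cov / Var(R_m) = 68.4420 / 50.6510 = 1.3512
MRP = 7.30% − 2.24% = 5.06%
E(R) = R_f + β × MRP = 2.24% + 1.3512 × 5.06% = 9.08%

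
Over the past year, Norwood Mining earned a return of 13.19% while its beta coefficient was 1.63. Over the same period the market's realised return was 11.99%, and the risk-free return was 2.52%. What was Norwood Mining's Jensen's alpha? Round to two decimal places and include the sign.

-4.77%

Market excess return = 11.99% − 2.52% = 9.47%
CAPM benchmark = R_f + β(R_m − R_f) = 2.52% + 1.63 × 9.47% = 17.9561%
α = actual − benchmark = 13.19% − 17.9561% = -4.77%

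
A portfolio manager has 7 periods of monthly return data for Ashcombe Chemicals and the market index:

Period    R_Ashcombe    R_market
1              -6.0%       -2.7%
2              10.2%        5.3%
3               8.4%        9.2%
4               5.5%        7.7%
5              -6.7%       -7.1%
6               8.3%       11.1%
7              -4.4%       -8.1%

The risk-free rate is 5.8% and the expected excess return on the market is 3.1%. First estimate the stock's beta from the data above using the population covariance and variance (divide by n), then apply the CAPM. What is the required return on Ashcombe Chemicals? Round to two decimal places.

8.47%

Mean R_i = (-6.0 + 10.2 + 8.4 + 5.5 − 6.7 + 8.3 − 4.4) / 7 = 2.1857%
Mean R_m = (-2.7 + 5.3 + 9.2 + 7.7 − 7.1 + 11.1 − 8.1) / 7 = 2.2000%
Σ(R_i − R̄_i)(R_m − R̄_m) = 331.5700  ⇒  Cov = 331.5700 / 7 = 47.3671
Σ(R_m − R̄_m)² = 384.6600  ⇒  Var(R_m) = 384.6600 / 7 = 54.9514
β = Cov / Var(R_m) = 47.3671 / 54.9514 = 0.8620
E(R) = R_f + β × MRP = 5.8% + 0.8620 × 3.1% = 8.47%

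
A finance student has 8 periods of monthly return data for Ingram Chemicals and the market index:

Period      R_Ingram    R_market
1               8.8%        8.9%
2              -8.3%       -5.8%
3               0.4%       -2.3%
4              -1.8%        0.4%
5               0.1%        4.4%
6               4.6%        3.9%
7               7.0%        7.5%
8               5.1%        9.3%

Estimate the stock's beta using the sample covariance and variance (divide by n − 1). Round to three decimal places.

Mean R_i = (8.8 − 8.3 + 0.4 − 1.8 + 0.1 + 4.6 + 7.0 + 5.1) / 8 = 1.9875%
Mean R_m = (8.9 − 5.8 − 2.3 + 0.4 + 4.4 + 3.9 + 7.5 + 9.3) / 8 = 3.2875%
Σ(R_i − R̄_i)(R_m − R̄_m) = 190.8588  ⇒  Cov = 190.8588 / 7 = 27.2655
Σ(R_m − R̄_m)² = 209.1488  ⇒  Var(R_m) = 209.1488 / 7 = 29.8784
β = Cov / Var(R_m) = 27.2655 / 29.8784 = 0.9125

0.913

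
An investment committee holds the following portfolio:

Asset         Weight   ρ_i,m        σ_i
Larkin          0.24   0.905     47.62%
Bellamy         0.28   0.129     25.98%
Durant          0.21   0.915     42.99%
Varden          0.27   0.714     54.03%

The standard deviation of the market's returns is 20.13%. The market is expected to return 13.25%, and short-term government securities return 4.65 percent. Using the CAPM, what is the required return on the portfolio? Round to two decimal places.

β_Larkin = 0.905 × 47.62% / 20.13% = 2.1409
β_Bellamy = 0.129 × 25.98% / 20.13% = 0.1665
β_Durant = 0.915 × 42.99% / 20.13% = 1.9541
β_Varden = 0.714 × 54.03% / 20.13% = 1.9164
β_P = Σ w_i β_i = 0.24×2.1409 + 0.28×0.1665 + 0.21×1.9541 + 0.27×1.9164 = 1.4882
MRP = 13.25% − 4.65% = 8.60%
E(R_P) = R_f + β_P × MRP = 4.65% + 1.4882 × 8.60% = 17.45%

17.45%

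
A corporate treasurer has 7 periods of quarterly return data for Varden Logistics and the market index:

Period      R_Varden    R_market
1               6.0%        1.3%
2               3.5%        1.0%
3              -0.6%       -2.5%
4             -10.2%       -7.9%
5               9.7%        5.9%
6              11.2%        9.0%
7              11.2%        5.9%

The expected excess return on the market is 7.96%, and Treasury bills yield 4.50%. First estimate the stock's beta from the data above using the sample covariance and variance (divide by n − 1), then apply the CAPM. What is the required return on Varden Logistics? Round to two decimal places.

Mean R_i = (6.0 + 3.5 − 0.6 − 10.2 + 9.7 + 11.2 + 11.2) / 7 = 4.4000%
Mean R_m = (1.3 + 1.0 − 2.5 − 7.9 + 5.9 + 9.0 + 5.9) / 7 = 1.8143%
Σ(R_i − R̄_i)(R_m − R̄_m) = 261.6100  ⇒  Cov = 261.6100 / 6 = 43.6017
Σ(R_m − R̄_m)² = 198.9286  ⇒  Var(R_m) = 198.9286 / 6 = 33.1548
β = Cov / Var(R_m) = 43.6017 / 33.1548 = 1.3151
E(R) = R_f + β × MRP = 4.50% + 1.3151 × 7.96% = 14.97%

14.97%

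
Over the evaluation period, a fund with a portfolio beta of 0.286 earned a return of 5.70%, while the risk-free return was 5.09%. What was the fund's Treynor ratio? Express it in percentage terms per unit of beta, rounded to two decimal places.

Treynor = (R_P − R_f) / β_P = (5.70% − 5.09%) / 0.2860 = 0.61% / 0.2860 = 2.13%

2.13%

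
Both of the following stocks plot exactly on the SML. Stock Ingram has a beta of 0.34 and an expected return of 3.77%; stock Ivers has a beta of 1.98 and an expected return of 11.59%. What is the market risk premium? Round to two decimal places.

4.77%

Both satisfy E(R) = R_f + β·MRP, so the slope of the SML is
MRP = (11.59% − 3.77%) / (1.98 − 0.34) = 7.82% / 1.64 = 4.7683%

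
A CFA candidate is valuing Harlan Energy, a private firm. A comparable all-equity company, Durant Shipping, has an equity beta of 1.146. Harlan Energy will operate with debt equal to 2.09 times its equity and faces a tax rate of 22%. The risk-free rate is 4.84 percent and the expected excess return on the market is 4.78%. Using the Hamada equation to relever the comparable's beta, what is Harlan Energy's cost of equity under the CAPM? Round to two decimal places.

19.25%

β_L = β_U × [1 + (1 − t)(D/E)] = 1.146 × [1 + (1 − 0.22) × 2.09]
    = 1.146 × [1 + 0.78 × 2.09] = 1.146 × 2.6302 = 3.0142
E(R) = R_f + β_L × MRP = 4.84% + 3.0142 × 4.78% = 19.25%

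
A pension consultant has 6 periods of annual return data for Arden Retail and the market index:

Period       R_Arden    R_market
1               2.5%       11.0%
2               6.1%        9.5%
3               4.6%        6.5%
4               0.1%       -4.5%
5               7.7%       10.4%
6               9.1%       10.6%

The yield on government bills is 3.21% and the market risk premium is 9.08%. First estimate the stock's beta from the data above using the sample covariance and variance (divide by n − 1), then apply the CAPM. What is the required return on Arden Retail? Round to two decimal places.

6.93%

Mean R_i = (2.5 + 6.1 + 4.6 + 0.1 + 7.7 + 9.1) / 6 = 5.0167%
Mean R_m = (11.0 + 9.5 + 6.5 − 4.5 + 10.4 + 10.6) / 6 = 7.2500%
Σ(R_i − R̄_i)(R_m − R̄_m) = 73.2150  ⇒  Cov = 73.2150 / 5 = 14.6430
Σ(R_m − R̄_m)² = 178.8950  ⇒  Var(R_m) = 178.8950 / 5 = 35.7790
β = Cov / Var(R_m) = 14.6430 / 35.7790 = 0.4093
E(R) = R_f + β × MRP = 3.21% + 0.4093 × 9.08% = 6.93%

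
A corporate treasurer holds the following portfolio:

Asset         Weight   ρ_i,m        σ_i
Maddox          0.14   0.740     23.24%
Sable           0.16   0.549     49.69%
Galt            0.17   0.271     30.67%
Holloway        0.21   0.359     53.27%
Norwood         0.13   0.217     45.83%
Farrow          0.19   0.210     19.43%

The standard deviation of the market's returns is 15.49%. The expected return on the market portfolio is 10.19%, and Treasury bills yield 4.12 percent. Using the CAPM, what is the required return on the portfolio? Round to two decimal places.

β_Maddox = 0.740 × 23.24% / 15.49% = 1.1102
β_Sable = 0.549 × 49.69% / 15.49% = 1.7611
β_Galt = 0.271 × 30.67% / 15.49% = 0.5366
β_Holloway = 0.359 × 53.27% / 15.49% = 1.2346
β_Norwood = 0.217 × 45.83% / 15.49% = 0.6420
β_Farrow = 0.210 × 19.43% / 15.49% = 0.2634
β_P = Σ w_i β_i = 0.14×1.1102 + 0.16×1.7611 + 0.17×0.5366 + 0.21×1.2346 + 0.13×0.6420 + 0.19×0.2634 = 0.9212
MRP = 10.19% − 4.12% = 6.07%
E(R_P) = R_f + β_P × MRP = 4.12% + 0.9212 × 6.07% = 9.71%

9.71%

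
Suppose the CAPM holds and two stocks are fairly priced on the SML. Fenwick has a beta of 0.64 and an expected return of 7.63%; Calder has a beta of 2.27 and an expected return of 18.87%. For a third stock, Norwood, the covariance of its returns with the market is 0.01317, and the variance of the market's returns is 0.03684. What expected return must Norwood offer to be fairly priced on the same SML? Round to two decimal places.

MRP = (18.87% − 7.63%) / (2.27 − 0.64) = 6.8957%
R_f = 7.63% − 0.64 × 6.8957% = 3.2168%
β_Norwood = Cov / Var(R_m) = 0.01317 / 0.03684 = 0.3575
E(R_Norwood) = R_f + β × MRP = 3.2168% + 0.3575 × 6.8957% = 5.68%

5.68%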